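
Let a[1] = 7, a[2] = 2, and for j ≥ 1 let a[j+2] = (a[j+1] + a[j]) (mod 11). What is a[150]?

Computing terms: a[1] = 7, a[2] = 2, a[3] = 9, a[4] = 0, a[5] = 9, a[6] = 9, a[7] = 7, a[8] = 5, a[9] = 1, a[10] = 6, a[11] = 7, a[12] = 2.
The sequence repeats with period 10.
(150 - 1) mod 10 = 9, so a[150] = a[10] = 6.

6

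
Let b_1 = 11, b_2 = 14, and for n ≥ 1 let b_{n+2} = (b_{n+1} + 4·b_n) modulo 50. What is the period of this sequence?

30

We have b_1 = 11; b_2 = 14; b_3 = 8; b_4 = 14; b_5 = 46; b_6 = 2; b_7 = 36; b_8 = 44; b_9 = 38; b_{10} = 14; b_{11} = 16; b_{12} = 22; b_{13} = 36; b_{14} = 24; b_{15} = 18; b_{16} = 14; b_{17} = 36; b_{18} = 42; b_{19} = 36; b_{20} = 4; b_{21} = 48; b_{22} = 14; b_{23} = 6; b_{24} = 12; b_{25} = 36; b_{26} = 34; b_{27} = 28; b_{28} = 14; b_{29} = 26; b_{30} = 32; b_{31} = 36; b_{32} = 14; b_{33} = 8.
Since (b_{32}, b_{33}) = (b_2, b_3) = (14, 8) (two consecutive terms determine the rest), the sequence is eventually periodic: after a pre-period of length 1 it cycles with period 30.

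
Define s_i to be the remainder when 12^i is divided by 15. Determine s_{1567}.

Computing terms: s_1 = 12, s_2 = 9, s_3 = 3, s_4 = 6, s_5 = 12.
The sequence repeats with period 4.
So s_{1567} = s_{1 + ((1567-1) mod 4)} = s_3 = 3.

3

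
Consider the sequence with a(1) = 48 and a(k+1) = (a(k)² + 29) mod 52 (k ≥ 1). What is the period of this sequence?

10

We have a(1) = 48, a(2) = 45, a(3) = 26, a(4) = 29, a(5) = 38, a(6) = 17, a(7) = 6, a(8) = 13, a(9) = 42, a(10) = 25, a(11) = 30, a(12) = 45.
Since a(12) = a(2) = 45, the sequence is eventually periodic: after a pre-period of length 1 it cycles with period 10.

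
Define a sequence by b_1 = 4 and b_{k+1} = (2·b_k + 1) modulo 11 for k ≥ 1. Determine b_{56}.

5

We have b_1 = 4,  b_2 = 9,  b_3 = 8,  b_4 = 6,  b_5 = 2,  b_6 = 5,  b_7 = 0,  b_8 = 1,  b_9 = 3,  b_{10} = 7,  b_{11} = 4.
The sequence repeats with period 10.
So b_{56} = b_{1 + ((56-1) mod 10)} = b_6 = 5.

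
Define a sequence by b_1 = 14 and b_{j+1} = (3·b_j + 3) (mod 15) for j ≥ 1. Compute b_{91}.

3

Computing terms: b_1 = 14,  b_2 = 0,  b_3 = 3,  b_4 = 12,  b_5 = 9,  b_6 = 0.
Since b_6 = b_2 = 0, the sequence is eventually periodic: after a pre-period of length 1 it cycles with period 4.
For j ≥ 2, b_j depends only on (j - 2) mod 4. (91 - 2) mod 4 = 1, so b_{91} = b_3 = 3.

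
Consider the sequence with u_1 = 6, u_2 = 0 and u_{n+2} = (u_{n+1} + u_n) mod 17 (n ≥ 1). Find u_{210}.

u_1 = 6,  u_2 = 0,  u_3 = 6,  u_4 = 6,  u_5 = 12,  u_6 = 1,  u_7 = 13,  u_8 = 14,  u_9 = 10,  u_{10} = 7,  u_{11} = 0,  u_{12} = 7,  u_{13} = 7,  u_{14} = 14,  u_{15} = 4,  u_{16} = 1,  u_{17} = 5,  u_{18} = 6,  u_{19} = 11,  u_{20} = 0,  u_{21} = 11,  u_{22} = 11,  u_{23} = 5,  u_{24} = 16,  u_{25} = 4,  u_{26} = 3,  u_{27} = 7,  u_{28} = 10,  u_{29} = 0,  u_{30} = 10,  u_{31} = 10,  u_{32} = 3,  u_{33} = 13,  u_{34} = 16,  u_{35} = 12,  u_{36} = 11,  u_{37} = 6,  u_{38} = 0.
The sequence repeats with period 36.
So u_{210} = u_{1 + ((210-1) mod 36)} = u_{30} = 10.

10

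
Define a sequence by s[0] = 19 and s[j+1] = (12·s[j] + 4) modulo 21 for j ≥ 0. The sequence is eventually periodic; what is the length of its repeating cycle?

We have s[0] = 19, s[1] = 1, s[2] = 16, s[3] = 7, s[4] = 4, s[5] = 10, s[6] = 19.
The sequence repeats with period 6.

6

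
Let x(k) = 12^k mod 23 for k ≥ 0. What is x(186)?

2

We have x(0) = 1, x(1) = 12, x(2) = 6, x(3) = 3, x(4) = 13, x(5) = 18, x(6) = 9, x(7) = 16, x(8) = 8, x(9) = 4, x(10) = 2, x(11) = 1.
Since x(11) = x(0) = 1, the sequence is periodic with period 11.
So x(186) = x(0 + ((186-0) mod 11)) = x(10) = 2.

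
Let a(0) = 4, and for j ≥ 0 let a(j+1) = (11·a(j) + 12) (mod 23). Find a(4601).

We have a(0) = 4, a(1) = 10, a(2) = 7, a(3) = 20, a(4) = 2, a(5) = 11, a(6) = 18, a(7) = 3, a(8) = 22, a(9) = 1, a(10) = 0, a(11) = 12, a(12) = 6, a(13) = 9, a(14) = 19, a(15) = 14, a(16) = 5, a(17) = 21, a(18) = 13, a(19) = 17, a(20) = 15, a(21) = 16, a(22) = 4.
The sequence repeats with period 22.
(4601 - 0) mod 22 = 3, so a(4601) = a(3) = 20.

20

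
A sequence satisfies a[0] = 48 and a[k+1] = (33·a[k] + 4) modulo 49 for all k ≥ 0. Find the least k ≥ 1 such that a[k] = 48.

6

a[0] = 48, a[1] = 20, a[2] = 27, a[3] = 13, a[4] = 41, a[5] = 34, a[6] = 48.
Since a[6] = a[0] = 48, the sequence is periodic with period 6.
The value 48 next appears (with k ≥ 1) at a[6].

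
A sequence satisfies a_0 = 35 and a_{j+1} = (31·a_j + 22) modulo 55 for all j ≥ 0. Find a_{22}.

Computing terms: a_0 = 35; a_1 = 7; a_2 = 19; a_3 = 6; a_4 = 43; a_5 = 35.
The sequence repeats with period 5.
So a_{22} = a_{0 + ((22-0) mod 5)} = a_2 = 19.

19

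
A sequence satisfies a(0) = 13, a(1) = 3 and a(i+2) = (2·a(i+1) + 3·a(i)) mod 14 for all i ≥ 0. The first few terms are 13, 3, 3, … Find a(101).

11

We have a(0) = 13; a(1) = 3; a(2) = 3; a(3) = 1; a(4) = 11; a(5) = 11; a(6) = 13; a(7) = 3.
Since (a(6), a(7)) = (a(0), a(1)) = (13, 3) (two consecutive terms determine the rest), the sequence is periodic with period 6.
(101 - 0) mod 6 = 5, so a(101) = a(5) = 11.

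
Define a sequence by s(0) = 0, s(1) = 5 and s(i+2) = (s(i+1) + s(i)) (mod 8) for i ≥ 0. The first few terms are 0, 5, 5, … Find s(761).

Listing terms: s(0) = 0, s(1) = 5, s(2) = 5, s(3) = 2, s(4) = 7, s(5) = 1, s(6) = 0, s(7) = 1, s(8) = 1, s(9) = 2, s(10) = 3, s(11) = 5, s(12) = 0, s(13) = 5.
Since (s(12), s(13)) = (s(0), s(1)) = (0, 5) (two consecutive terms determine the rest), the sequence is periodic with period 12.
(761 - 0) mod 12 = 5, so s(761) = s(5) = 1.

1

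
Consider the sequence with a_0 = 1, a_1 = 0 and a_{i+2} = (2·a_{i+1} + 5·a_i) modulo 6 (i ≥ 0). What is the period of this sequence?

6

Computing terms: a_0 = 1, a_1 = 0, a_2 = 5, a_3 = 4, a_4 = 3, a_5 = 2, a_6 = 1, a_7 = 0.
Since (a_6, a_7) = (a_0, a_1) = (1, 0) (two consecutive terms determine the rest), the sequence is periodic with period 6.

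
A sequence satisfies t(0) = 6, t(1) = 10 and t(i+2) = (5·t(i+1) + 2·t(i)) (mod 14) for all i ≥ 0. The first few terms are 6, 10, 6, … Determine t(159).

2

Listing terms: t(0) = 6, t(1) = 10, t(2) = 6, t(3) = 8, t(4) = 10, t(5) = 10, t(6) = 0, t(7) = 6, t(8) = 2, t(9) = 8, t(10) = 2, t(11) = 12, t(12) = 8, t(13) = 8, t(14) = 0, t(15) = 2, t(16) = 10, t(17) = 12, t(18) = 10, t(19) = 4, t(20) = 12, t(21) = 12, t(22) = 0, t(23) = 10, t(24) = 8, t(25) = 4, t(26) = 8, t(27) = 6, t(28) = 4, t(29) = 4, t(30) = 0, t(31) = 8, t(32) = 12, t(33) = 6, t(34) = 12, t(35) = 2, t(36) = 6, t(37) = 6, t(38) = 0, t(39) = 12, t(40) = 4, t(41) = 2, t(42) = 4, t(43) = 10, t(44) = 2, t(45) = 2, t(46) = 0, t(47) = 4, t(48) = 6, t(49) = 10.
Since (t(48), t(49)) = (t(0), t(1)) = (6, 10) (two consecutive terms determine the rest), the sequence is periodic with period 48.
So t(159) = t(0 + ((159-0) mod 48)) = t(15) = 2.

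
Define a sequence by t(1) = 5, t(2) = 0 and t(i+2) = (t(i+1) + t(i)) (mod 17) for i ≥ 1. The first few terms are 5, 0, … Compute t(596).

Computing terms: t(1) = 5; t(2) = 0; t(3) = 5; t(4) = 5; t(5) = 10; t(6) = 15; t(7) = 8; t(8) = 6; t(9) = 14; t(10) = 3; t(11) = 0; t(12) = 3; t(13) = 3; t(14) = 6; t(15) = 9; t(16) = 15; t(17) = 7; t(18) = 5; t(19) = 12; t(20) = 0; t(21) = 12; t(22) = 12; t(23) = 7; t(24) = 2; t(25) = 9; t(26) = 11; t(27) = 3; t(28) = 14; t(29) = 0; t(30) = 14; t(31) = 14; t(32) = 11; t(33) = 8; t(34) = 2; t(35) = 10; t(36) = 12; t(37) = 5; t(38) = 0.
The sequence repeats with period 36.
(596 - 1) mod 36 = 19, so t(596) = t(20) = 0.

0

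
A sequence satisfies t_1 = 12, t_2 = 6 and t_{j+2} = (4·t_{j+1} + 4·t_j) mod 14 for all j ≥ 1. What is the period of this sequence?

Listing terms: t_1 = 12; t_2 = 6; t_3 = 2; t_4 = 4; t_5 = 10; t_6 = 0; t_7 = 12; t_8 = 6.
The sequence repeats with period 6.

6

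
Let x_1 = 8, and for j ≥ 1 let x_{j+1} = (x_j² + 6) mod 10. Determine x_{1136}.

We have x_1 = 8,  x_2 = 0,  x_3 = 6,  x_4 = 2,  x_5 = 0.
Since x_5 = x_2 = 0, the sequence is eventually periodic: after a pre-period of length 1 it cycles with period 3.
For j ≥ 2, x_j depends only on (j - 2) mod 3. (1136 - 2) mod 3 = 0, so x_{1136} = x_2 = 0.

0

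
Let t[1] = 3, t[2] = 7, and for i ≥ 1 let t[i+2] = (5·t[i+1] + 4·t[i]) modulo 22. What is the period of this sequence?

Computing terms: t[1] = 3,  t[2] = 7,  t[3] = 3,  t[4] = 21,  t[5] = 7,  t[6] = 9,  t[7] = 7,  t[8] = 5,  t[9] = 9,  t[10] = 21,  t[11] = 9,  t[12] = 19,  t[13] = 21,  t[14] = 5,  t[15] = 21,  t[16] = 15,  t[17] = 5,  t[18] = 19,  t[19] = 5,  t[20] = 13,  t[21] = 19,  t[22] = 15,  t[23] = 19,  t[24] = 1,  t[25] = 15,  t[26] = 13,  t[27] = 15,  t[28] = 17,  t[29] = 13,  t[30] = 1,  t[31] = 13,  t[32] = 3,  t[33] = 1,  t[34] = 17,  t[35] = 1,  t[36] = 7,  t[37] = 17,  t[38] = 3,  t[39] = 17,  t[40] = 9,  t[41] = 3,  t[42] = 7.
Since (t[41], t[42]) = (t[1], t[2]) = (3, 7) (two consecutive terms determine the rest), the sequence is periodic with period 40.

40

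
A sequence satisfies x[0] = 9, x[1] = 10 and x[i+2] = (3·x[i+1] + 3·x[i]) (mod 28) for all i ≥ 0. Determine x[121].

10

x[0] = 9, x[1] = 10, x[2] = 1, x[3] = 5, x[4] = 18, x[5] = 13, x[6] = 9, x[7] = 10.
Since (x[6], x[7]) = (x[0], x[1]) = (9, 10) (two consecutive terms determine the rest), the sequence is periodic with period 6.
(121 - 0) mod 6 = 1, so x[121] = x[1] = 10.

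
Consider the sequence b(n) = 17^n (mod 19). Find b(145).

17

We have b(1) = 17; b(2) = 4; b(3) = 11; b(4) = 16; b(5) = 6; b(6) = 7; b(7) = 5; b(8) = 9; b(9) = 1; b(10) = 17.
The sequence repeats with period 9.
(145 - 1) mod 9 = 0, so b(145) = b(1) = 17.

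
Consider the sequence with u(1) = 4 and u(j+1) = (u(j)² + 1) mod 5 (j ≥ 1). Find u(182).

2

u(1) = 4, u(2) = 2, u(3) = 0, u(4) = 1, u(5) = 2.
Since u(5) = u(2) = 2, the sequence is eventually periodic: after a pre-period of length 1 it cycles with period 3.
For j ≥ 2, u(j) depends only on (j - 2) mod 3. (182 - 2) mod 3 = 0, so u(182) = u(2) = 2.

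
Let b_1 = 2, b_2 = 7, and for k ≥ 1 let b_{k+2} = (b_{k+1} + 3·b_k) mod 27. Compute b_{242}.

1

b_1 = 2, b_2 = 7, b_3 = 13, b_4 = 7, b_5 = 19, b_6 = 13, b_7 = 16, b_8 = 1, b_9 = 22, b_{10} = 25, b_{11} = 10, b_{12} = 4, b_{13} = 7, b_{14} = 19.
Since (b_{13}, b_{14}) = (b_4, b_5) = (7, 19) (two consecutive terms determine the rest), the sequence is eventually periodic: after a pre-period of length 3 it cycles with period 9.
For k ≥ 4, b_k depends only on (k - 4) mod 9. (242 - 4) mod 9 = 4, so b_{242} = b_8 = 1.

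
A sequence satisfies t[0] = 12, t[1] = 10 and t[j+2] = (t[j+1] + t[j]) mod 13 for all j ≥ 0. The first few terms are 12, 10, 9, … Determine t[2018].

Computing terms: t[0] = 12, t[1] = 10, t[2] = 9, t[3] = 6, t[4] = 2, t[5] = 8, t[6] = 10, t[7] = 5, t[8] = 2, t[9] = 7, t[10] = 9, t[11] = 3, t[12] = 12, t[13] = 2, t[14] = 1, t[15] = 3, t[16] = 4, t[17] = 7, t[18] = 11, t[19] = 5, t[20] = 3, t[21] = 8, t[22] = 11, t[23] = 6, t[24] = 4, t[25] = 10, t[26] = 1, t[27] = 11, t[28] = 12, t[29] = 10.
Since (t[28], t[29]) = (t[0], t[1]) = (12, 10) (two consecutive terms determine the rest), the sequence is periodic with period 28.
(2018 - 0) mod 28 = 2, so t[2018] = t[2] = 9.

9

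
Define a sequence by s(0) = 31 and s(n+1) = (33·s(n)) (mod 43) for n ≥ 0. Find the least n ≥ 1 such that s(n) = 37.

33

We have s(0) = 31,  s(1) = 34,  s(2) = 4,  s(3) = 3,  s(4) = 13,  s(5) = 42,  s(6) = 10,  s(7) = 29,  s(8) = 11,  s(9) = 19,  s(10) = 25,  s(11) = 8,  s(12) = 6,  s(13) = 26,  s(14) = 41,  s(15) = 20,  s(16) = 15,  s(17) = 22,  s(18) = 38,  s(19) = 7,  s(20) = 16,  s(21) = 12,  s(22) = 9,  s(23) = 39,  s(24) = 40,  s(25) = 30,  s(26) = 1,  s(27) = 33,  s(28) = 14,  s(29) = 32,  s(30) = 24,  s(31) = 18,  s(32) = 35,  s(33) = 37,  s(34) = 17,  s(35) = 2,  s(36) = 23,  s(37) = 28,  s(38) = 21,  s(39) = 5,  s(40) = 36,  s(41) = 27,  s(42) = 31.
The sequence repeats with period 42.
The value 37 first appears (with n ≥ 1) at s(33).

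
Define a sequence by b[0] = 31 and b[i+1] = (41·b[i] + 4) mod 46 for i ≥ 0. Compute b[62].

37

b[0] = 31; b[1] = 33; b[2] = 23; b[3] = 27; b[4] = 7; b[5] = 15; b[6] = 21; b[7] = 37; b[8] = 3; b[9] = 35; b[10] = 13; b[11] = 31.
The sequence repeats with period 11.
(62 - 0) mod 11 = 7, so b[62] = b[7] = 37.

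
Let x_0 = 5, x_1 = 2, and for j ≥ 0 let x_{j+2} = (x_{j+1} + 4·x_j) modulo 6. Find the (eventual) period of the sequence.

8

We have x_0 = 5; x_1 = 2; x_2 = 4; x_3 = 0; x_4 = 4; x_5 = 4; x_6 = 2; x_7 = 0; x_8 = 2; x_9 = 2; x_{10} = 4.
Since (x_9, x_{10}) = (x_1, x_2) = (2, 4) (two consecutive terms determine the rest), the sequence is eventually periodic: after a pre-period of length 1 it cycles with period 8.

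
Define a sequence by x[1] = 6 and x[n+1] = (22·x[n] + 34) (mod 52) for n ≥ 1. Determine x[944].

Computing terms: x[1] = 6; x[2] = 10; x[3] = 46; x[4] = 6.
Since x[4] = x[1] = 6, the sequence is periodic with period 3.
So x[944] = x[1 + ((944-1) mod 3)] = x[2] = 10.

10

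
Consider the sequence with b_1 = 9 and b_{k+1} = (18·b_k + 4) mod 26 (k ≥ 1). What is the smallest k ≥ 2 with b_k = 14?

4

We have b_1 = 9,  b_2 = 10,  b_3 = 2,  b_4 = 14,  b_5 = 22,  b_6 = 10.
Since b_6 = b_2 = 10, the sequence is eventually periodic: after a pre-period of length 1 it cycles with period 4.
The value 14 first appears (with k ≥ 2) at b_4.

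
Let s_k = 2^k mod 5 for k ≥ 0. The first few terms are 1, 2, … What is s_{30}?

We have s_0 = 1; s_1 = 2; s_2 = 4; s_3 = 3; s_4 = 1.
The sequence repeats with period 4.
(30 - 0) mod 4 = 2, so s_{30} = s_2 = 4.

4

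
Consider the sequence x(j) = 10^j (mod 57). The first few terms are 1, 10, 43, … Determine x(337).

Listing terms: x(0) = 1; x(1) = 10; x(2) = 43; x(3) = 31; x(4) = 25; x(5) = 22; x(6) = 49; x(7) = 34; x(8) = 55; x(9) = 37; x(10) = 28; x(11) = 52; x(12) = 7; x(13) = 13; x(14) = 16; x(15) = 46; x(16) = 4; x(17) = 40; x(18) = 1.
Since x(18) = x(0) = 1, the sequence is periodic with period 18.
So x(337) = x(0 + ((337-0) mod 18)) = x(13) = 13.

13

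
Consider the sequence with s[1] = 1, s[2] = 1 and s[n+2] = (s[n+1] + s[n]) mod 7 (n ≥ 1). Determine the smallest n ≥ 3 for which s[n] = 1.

6

We have s[1] = 1,  s[2] = 1,  s[3] = 2,  s[4] = 3,  s[5] = 5,  s[6] = 1,  s[7] = 6,  s[8] = 0,  s[9] = 6,  s[10] = 6,  s[11] = 5,  s[12] = 4,  s[13] = 2,  s[14] = 6,  s[15] = 1,  s[16] = 0,  s[17] = 1,  s[18] = 1.
Since (s[17], s[18]) = (s[1], s[2]) = (1, 1) (two consecutive terms determine the rest), the sequence is periodic with period 16.
The value 1 first appears (with n ≥ 3) at s[6].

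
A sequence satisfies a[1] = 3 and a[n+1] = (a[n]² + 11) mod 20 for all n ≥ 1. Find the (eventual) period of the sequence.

6

a[1] = 3,  a[2] = 0,  a[3] = 11,  a[4] = 12,  a[5] = 15,  a[6] = 16,  a[7] = 7,  a[8] = 0.
Since a[8] = a[2] = 0, the sequence is eventually periodic: after a pre-period of length 1 it cycles with period 6.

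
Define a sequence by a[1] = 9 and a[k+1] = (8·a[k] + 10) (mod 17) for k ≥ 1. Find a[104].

2

Computing terms: a[1] = 9,  a[2] = 14,  a[3] = 3,  a[4] = 0,  a[5] = 10,  a[6] = 5,  a[7] = 16,  a[8] = 2,  a[9] = 9.
The sequence repeats with period 8.
So a[104] = a[1 + ((104-1) mod 8)] = a[8] = 2.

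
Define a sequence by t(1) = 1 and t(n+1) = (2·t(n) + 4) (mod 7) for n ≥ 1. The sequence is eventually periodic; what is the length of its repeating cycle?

3

Listing terms: t(1) = 1; t(2) = 6; t(3) = 2; t(4) = 1.
The sequence repeats with period 3.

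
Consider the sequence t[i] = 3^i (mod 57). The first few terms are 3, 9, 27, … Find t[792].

Listing terms: t[1] = 3, t[2] = 9, t[3] = 27, t[4] = 24, t[5] = 15, t[6] = 45, t[7] = 21, t[8] = 6, t[9] = 18, t[10] = 54, t[11] = 48, t[12] = 30, t[13] = 33, t[14] = 42, t[15] = 12, t[16] = 36, t[17] = 51, t[18] = 39, t[19] = 3.
The sequence repeats with period 18.
(792 - 1) mod 18 = 17, so t[792] = t[18] = 39.

39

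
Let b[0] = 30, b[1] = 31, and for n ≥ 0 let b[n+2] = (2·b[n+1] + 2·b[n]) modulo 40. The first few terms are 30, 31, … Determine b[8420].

24

We have b[0] = 30, b[1] = 31, b[2] = 2, b[3] = 26, b[4] = 16, b[5] = 4, b[6] = 0, b[7] = 8, b[8] = 16, b[9] = 8, b[10] = 8, b[11] = 32, b[12] = 0, b[13] = 24, b[14] = 8, b[15] = 24, b[16] = 24, b[17] = 16, b[18] = 0, b[19] = 32, b[20] = 24, b[21] = 32, b[22] = 32, b[23] = 8, b[24] = 0, b[25] = 16, b[26] = 32, b[27] = 16, b[28] = 16, b[29] = 24, b[30] = 0, b[31] = 8.
Since (b[30], b[31]) = (b[6], b[7]) = (0, 8) (two consecutive terms determine the rest), the sequence is eventually periodic: after a pre-period of length 6 it cycles with period 24.
For n ≥ 6, b[n] depends only on (n - 6) mod 24. (8420 - 6) mod 24 = 14, so b[8420] = b[20] = 24.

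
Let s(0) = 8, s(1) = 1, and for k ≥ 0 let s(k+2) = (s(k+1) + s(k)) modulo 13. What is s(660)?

4

s(0) = 8,  s(1) = 1,  s(2) = 9,  s(3) = 10,  s(4) = 6,  s(5) = 3,  s(6) = 9,  s(7) = 12,  s(8) = 8,  s(9) = 7,  s(10) = 2,  s(11) = 9,  s(12) = 11,  s(13) = 7,  s(14) = 5,  s(15) = 12,  s(16) = 4,  s(17) = 3,  s(18) = 7,  s(19) = 10,  s(20) = 4,  s(21) = 1,  s(22) = 5,  s(23) = 6,  s(24) = 11,  s(25) = 4,  s(26) = 2,  s(27) = 6,  s(28) = 8,  s(29) = 1.
Since (s(28), s(29)) = (s(0), s(1)) = (8, 1) (two consecutive terms determine the rest), the sequence is periodic with period 28.
(660 - 0) mod 28 = 16, so s(660) = s(16) = 4.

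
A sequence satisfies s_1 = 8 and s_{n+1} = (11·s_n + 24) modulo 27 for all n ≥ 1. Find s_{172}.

Listing terms: s_1 = 8, s_2 = 4, s_3 = 14, s_4 = 16, s_5 = 11, s_6 = 10, s_7 = 26, s_8 = 13, s_9 = 5, s_{10} = 25, s_{11} = 2, s_{12} = 19, s_{13} = 17, s_{14} = 22, s_{15} = 23, s_{16} = 7, s_{17} = 20, s_{18} = 1, s_{19} = 8.
The sequence repeats with period 18.
(172 - 1) mod 18 = 9, so s_{172} = s_{10} = 25.

25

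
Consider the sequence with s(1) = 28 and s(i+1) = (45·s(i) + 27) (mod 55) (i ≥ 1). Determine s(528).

s(1) = 28; s(2) = 22; s(3) = 27; s(4) = 32; s(5) = 37; s(6) = 42; s(7) = 47; s(8) = 52; s(9) = 2; s(10) = 7; s(11) = 12; s(12) = 17; s(13) = 22.
Since s(13) = s(2) = 22, the sequence is eventually periodic: after a pre-period of length 1 it cycles with period 11.
For i ≥ 2, s(i) depends only on (i - 2) mod 11. (528 - 2) mod 11 = 9, so s(528) = s(11) = 12.

12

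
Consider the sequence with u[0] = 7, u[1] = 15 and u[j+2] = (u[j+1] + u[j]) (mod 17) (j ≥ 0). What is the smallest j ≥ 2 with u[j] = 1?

Computing terms: u[0] = 7,  u[1] = 15,  u[2] = 5,  u[3] = 3,  u[4] = 8,  u[5] = 11,  u[6] = 2,  u[7] = 13,  u[8] = 15,  u[9] = 11,  u[10] = 9,  u[11] = 3,  u[12] = 12,  u[13] = 15,  u[14] = 10,  u[15] = 8,  u[16] = 1,  u[17] = 9,  u[18] = 10,  u[19] = 2,  u[20] = 12,  u[21] = 14,  u[22] = 9,  u[23] = 6,  u[24] = 15,  u[25] = 4,  u[26] = 2,  u[27] = 6,  u[28] = 8,  u[29] = 14,  u[30] = 5,  u[31] = 2,  u[32] = 7,  u[33] = 9,  u[34] = 16,  u[35] = 8,  u[36] = 7,  u[37] = 15.
The sequence repeats with period 36.
The value 1 first appears (with j ≥ 2) at u[16].

16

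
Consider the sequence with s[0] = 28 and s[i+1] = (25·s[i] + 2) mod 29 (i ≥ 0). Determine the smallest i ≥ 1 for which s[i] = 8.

Listing terms: s[0] = 28; s[1] = 6; s[2] = 7; s[3] = 3; s[4] = 19; s[5] = 13; s[6] = 8; s[7] = 28.
The sequence repeats with period 7.
The value 8 first appears (with i ≥ 1) at s[6].

6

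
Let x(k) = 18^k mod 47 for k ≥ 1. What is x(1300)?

We have x(1) = 18,  x(2) = 42,  x(3) = 4,  x(4) = 25,  x(5) = 27,  x(6) = 16,  x(7) = 6,  x(8) = 14,  x(9) = 17,  x(10) = 24,  x(11) = 9,  x(12) = 21,  x(13) = 2,  x(14) = 36,  x(15) = 37,  x(16) = 8,  x(17) = 3,  x(18) = 7,  x(19) = 32,  x(20) = 12,  x(21) = 28,  x(22) = 34,  x(23) = 1,  x(24) = 18.
The sequence repeats with period 23.
So x(1300) = x(1 + ((1300-1) mod 23)) = x(12) = 21.

21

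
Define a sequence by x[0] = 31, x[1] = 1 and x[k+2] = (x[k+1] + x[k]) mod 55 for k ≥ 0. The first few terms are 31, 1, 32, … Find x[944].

10

Listing terms: x[0] = 31,  x[1] = 1,  x[2] = 32,  x[3] = 33,  x[4] = 10,  x[5] = 43,  x[6] = 53,  x[7] = 41,  x[8] = 39,  x[9] = 25,  x[10] = 9,  x[11] = 34,  x[12] = 43,  x[13] = 22,  x[14] = 10,  x[15] = 32,  x[16] = 42,  x[17] = 19,  x[18] = 6,  x[19] = 25,  x[20] = 31,  x[21] = 1.
The sequence repeats with period 20.
(944 - 0) mod 20 = 4, so x[944] = x[4] = 10.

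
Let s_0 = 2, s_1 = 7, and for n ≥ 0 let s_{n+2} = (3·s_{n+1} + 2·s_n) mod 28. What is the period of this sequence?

Listing terms: s_0 = 2; s_1 = 7; s_2 = 25; s_3 = 5; s_4 = 9; s_5 = 9; s_6 = 17; s_7 = 13; s_8 = 17; s_9 = 21; s_{10} = 13; s_{11} = 25; s_{12} = 17; s_{13} = 17; s_{14} = 1; s_{15} = 9; s_{16} = 1; s_{17} = 21; s_{18} = 9; s_{19} = 13; s_{20} = 1; s_{21} = 1; s_{22} = 5; s_{23} = 17; s_{24} = 5; s_{25} = 21; s_{26} = 17; s_{27} = 9; s_{28} = 5; s_{29} = 5; s_{30} = 25; s_{31} = 1; s_{32} = 25; s_{33} = 21; s_{34} = 1; s_{35} = 17; s_{36} = 25; s_{37} = 25; s_{38} = 13; s_{39} = 5; s_{40} = 13; s_{41} = 21; s_{42} = 5; s_{43} = 1; s_{44} = 13; s_{45} = 13; s_{46} = 9; s_{47} = 25; s_{48} = 9; s_{49} = 21; s_{50} = 25; s_{51} = 5.
Since (s_{50}, s_{51}) = (s_2, s_3) = (25, 5) (two consecutive terms determine the rest), the sequence is eventually periodic: after a pre-period of length 2 it cycles with period 48.

48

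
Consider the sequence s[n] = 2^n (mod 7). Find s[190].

s[1] = 2,  s[2] = 4,  s[3] = 1,  s[4] = 2.
Since s[4] = s[1] = 2, the sequence is periodic with period 3.
(190 - 1) mod 3 = 0, so s[190] = s[1] = 2.

2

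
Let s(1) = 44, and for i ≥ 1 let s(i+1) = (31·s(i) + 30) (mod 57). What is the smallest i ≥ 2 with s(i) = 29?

Listing terms: s(1) = 44, s(2) = 26, s(3) = 38, s(4) = 11, s(5) = 29, s(6) = 17, s(7) = 44.
The sequence repeats with period 6.
The value 29 first appears (with i ≥ 2) at s(5).

5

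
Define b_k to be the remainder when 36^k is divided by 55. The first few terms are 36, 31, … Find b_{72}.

We have b_1 = 36, b_2 = 31, b_3 = 16, b_4 = 26, b_5 = 1, b_6 = 36.
The sequence repeats with period 5.
So b_{72} = b_{1 + ((72-1) mod 5)} = b_2 = 31.

31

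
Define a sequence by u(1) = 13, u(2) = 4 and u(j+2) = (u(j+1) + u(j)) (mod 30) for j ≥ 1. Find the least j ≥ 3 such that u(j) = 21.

Listing terms: u(1) = 13,  u(2) = 4,  u(3) = 17,  u(4) = 21,  u(5) = 8,  u(6) = 29,  u(7) = 7,  u(8) = 6,  u(9) = 13,  u(10) = 19,  u(11) = 2,  u(12) = 21,  u(13) = 23,  u(14) = 14,  u(15) = 7,  u(16) = 21,  u(17) = 28,  u(18) = 19,  u(19) = 17,  u(20) = 6,  u(21) = 23,  u(22) = 29,  u(23) = 22,  u(24) = 21,  u(25) = 13,  u(26) = 4.
Since (u(25), u(26)) = (u(1), u(2)) = (13, 4) (two consecutive terms determine the rest), the sequence is periodic with period 24.
The value 21 first appears (with j ≥ 3) at u(4).

4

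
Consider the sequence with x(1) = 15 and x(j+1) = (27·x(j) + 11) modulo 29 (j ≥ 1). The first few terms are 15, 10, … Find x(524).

We have x(1) = 15; x(2) = 10; x(3) = 20; x(4) = 0; x(5) = 11; x(6) = 18; x(7) = 4; x(8) = 3; x(9) = 5; x(10) = 1; x(11) = 9; x(12) = 22; x(13) = 25; x(14) = 19; x(15) = 2; x(16) = 7; x(17) = 26; x(18) = 17; x(19) = 6; x(20) = 28; x(21) = 13; x(22) = 14; x(23) = 12; x(24) = 16; x(25) = 8; x(26) = 24; x(27) = 21; x(28) = 27; x(29) = 15.
The sequence repeats with period 28.
So x(524) = x(1 + ((524-1) mod 28)) = x(20) = 28.

28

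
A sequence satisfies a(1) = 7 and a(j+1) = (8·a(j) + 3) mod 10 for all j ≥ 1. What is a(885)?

a(1) = 7,  a(2) = 9,  a(3) = 5,  a(4) = 3,  a(5) = 7.
The sequence repeats with period 4.
(885 - 1) mod 4 = 0, so a(885) = a(1) = 7.

7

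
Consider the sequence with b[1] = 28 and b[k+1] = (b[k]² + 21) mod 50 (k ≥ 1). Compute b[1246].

37

Computing terms: b[1] = 28,  b[2] = 5,  b[3] = 46,  b[4] = 37,  b[5] = 40,  b[6] = 21,  b[7] = 12,  b[8] = 15,  b[9] = 46.
Since b[9] = b[3] = 46, the sequence is eventually periodic: after a pre-period of length 2 it cycles with period 6.
For k ≥ 3, b[k] depends only on (k - 3) mod 6. (1246 - 3) mod 6 = 1, so b[1246] = b[4] = 37.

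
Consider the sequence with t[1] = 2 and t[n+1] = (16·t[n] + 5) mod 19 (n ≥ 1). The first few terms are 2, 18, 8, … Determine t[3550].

0

We have t[1] = 2, t[2] = 18, t[3] = 8, t[4] = 0, t[5] = 5, t[6] = 9, t[7] = 16, t[8] = 14, t[9] = 1, t[10] = 2.
Since t[10] = t[1] = 2, the sequence is periodic with period 9.
(3550 - 1) mod 9 = 3, so t[3550] = t[4] = 0.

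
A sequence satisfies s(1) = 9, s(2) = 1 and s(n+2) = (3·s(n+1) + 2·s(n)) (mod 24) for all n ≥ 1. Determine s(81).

Listing terms: s(1) = 9; s(2) = 1; s(3) = 21; s(4) = 17; s(5) = 21; s(6) = 1; s(7) = 21.
Since (s(6), s(7)) = (s(2), s(3)) = (1, 21) (two consecutive terms determine the rest), the sequence is eventually periodic: after a pre-period of length 1 it cycles with period 4.
For n ≥ 2, s(n) depends only on (n - 2) mod 4. (81 - 2) mod 4 = 3, so s(81) = s(5) = 21.

21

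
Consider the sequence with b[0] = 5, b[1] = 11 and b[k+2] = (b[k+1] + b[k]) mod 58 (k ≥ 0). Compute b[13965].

Computing terms: b[0] = 5,  b[1] = 11,  b[2] = 16,  b[3] = 27,  b[4] = 43,  b[5] = 12,  b[6] = 55,  b[7] = 9,  b[8] = 6,  b[9] = 15,  b[10] = 21,  b[11] = 36,  b[12] = 57,  b[13] = 35,  b[14] = 34,  b[15] = 11,  b[16] = 45,  b[17] = 56,  b[18] = 43,  b[19] = 41,  b[20] = 26,  b[21] = 9,  b[22] = 35,  b[23] = 44,  b[24] = 21,  b[25] = 7,  b[26] = 28,  b[27] = 35,  b[28] = 5,  b[29] = 40,  b[30] = 45,  b[31] = 27,  b[32] = 14,  b[33] = 41,  b[34] = 55,  b[35] = 38,  b[36] = 35,  b[37] = 15,  b[38] = 50,  b[39] = 7,  b[40] = 57,  b[41] = 6,  b[42] = 5,  b[43] = 11.
The sequence repeats with period 42.
(13965 - 0) mod 42 = 21, so b[13965] = b[21] = 9.

9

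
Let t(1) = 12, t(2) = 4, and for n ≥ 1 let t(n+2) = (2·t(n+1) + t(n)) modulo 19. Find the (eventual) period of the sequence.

40

Listing terms: t(1) = 12, t(2) = 4, t(3) = 1, t(4) = 6, t(5) = 13, t(6) = 13, t(7) = 1, t(8) = 15, t(9) = 12, t(10) = 1, t(11) = 14, t(12) = 10, t(13) = 15, t(14) = 2, t(15) = 0, t(16) = 2, t(17) = 4, t(18) = 10, t(19) = 5, t(20) = 1, t(21) = 7, t(22) = 15, t(23) = 18, t(24) = 13, t(25) = 6, t(26) = 6, t(27) = 18, t(28) = 4, t(29) = 7, t(30) = 18, t(31) = 5, t(32) = 9, t(33) = 4, t(34) = 17, t(35) = 0, t(36) = 17, t(37) = 15, t(38) = 9, t(39) = 14, t(40) = 18, t(41) = 12, t(42) = 4.
The sequence repeats with period 40.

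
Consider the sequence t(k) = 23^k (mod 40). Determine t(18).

9

Listing terms: t(0) = 1,  t(1) = 23,  t(2) = 9,  t(3) = 7,  t(4) = 1.
Since t(4) = t(0) = 1, the sequence is periodic with period 4.
So t(18) = t(0 + ((18-0) mod 4)) = t(2) = 9.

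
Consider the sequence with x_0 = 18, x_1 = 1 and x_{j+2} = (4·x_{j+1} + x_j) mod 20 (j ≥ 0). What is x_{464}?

Computing terms: x_0 = 18; x_1 = 1; x_2 = 2; x_3 = 9; x_4 = 18; x_5 = 1.
The sequence repeats with period 4.
(464 - 0) mod 4 = 0, so x_{464} = x_0 = 18.

18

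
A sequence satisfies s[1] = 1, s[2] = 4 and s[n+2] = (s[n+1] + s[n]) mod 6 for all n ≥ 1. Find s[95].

We have s[1] = 1,  s[2] = 4,  s[3] = 5,  s[4] = 3,  s[5] = 2,  s[6] = 5,  s[7] = 1,  s[8] = 0,  s[9] = 1,  s[10] = 1,  s[11] = 2,  s[12] = 3,  s[13] = 5,  s[14] = 2,  s[15] = 1,  s[16] = 3,  s[17] = 4,  s[18] = 1,  s[19] = 5,  s[20] = 0,  s[21] = 5,  s[22] = 5,  s[23] = 4,  s[24] = 3,  s[25] = 1,  s[26] = 4.
The sequence repeats with period 24.
(95 - 1) mod 24 = 22, so s[95] = s[23] = 4.

4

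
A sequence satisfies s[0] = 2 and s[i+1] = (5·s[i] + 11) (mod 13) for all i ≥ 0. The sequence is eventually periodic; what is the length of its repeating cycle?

We have s[0] = 2, s[1] = 8, s[2] = 12, s[3] = 6, s[4] = 2.
The sequence repeats with period 4.

4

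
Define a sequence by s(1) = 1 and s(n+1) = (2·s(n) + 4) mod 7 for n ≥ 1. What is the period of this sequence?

3

Listing terms: s(1) = 1,  s(2) = 6,  s(3) = 2,  s(4) = 1.
Since s(4) = s(1) = 1, the sequence is periodic with period 3.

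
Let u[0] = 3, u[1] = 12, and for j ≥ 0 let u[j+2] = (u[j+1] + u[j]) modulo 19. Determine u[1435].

Computing terms: u[0] = 3, u[1] = 12, u[2] = 15, u[3] = 8, u[4] = 4, u[5] = 12, u[6] = 16, u[7] = 9, u[8] = 6, u[9] = 15, u[10] = 2, u[11] = 17, u[12] = 0, u[13] = 17, u[14] = 17, u[15] = 15, u[16] = 13, u[17] = 9, u[18] = 3, u[19] = 12.
The sequence repeats with period 18.
So u[1435] = u[0 + ((1435-0) mod 18)] = u[13] = 17.

17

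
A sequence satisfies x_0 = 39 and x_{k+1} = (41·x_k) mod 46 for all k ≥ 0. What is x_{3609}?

We have x_0 = 39; x_1 = 35; x_2 = 9; x_3 = 1; x_4 = 41; x_5 = 25; x_6 = 13; x_7 = 27; x_8 = 3; x_9 = 31; x_{10} = 29; x_{11} = 39.
The sequence repeats with period 11.
So x_{3609} = x_{0 + ((3609-0) mod 11)} = x_1 = 35.

35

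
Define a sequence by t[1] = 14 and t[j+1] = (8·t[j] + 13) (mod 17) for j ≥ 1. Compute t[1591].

13

Computing terms: t[1] = 14; t[2] = 6; t[3] = 10; t[4] = 8; t[5] = 9; t[6] = 0; t[7] = 13; t[8] = 15; t[9] = 14.
Since t[9] = t[1] = 14, the sequence is periodic with period 8.
So t[1591] = t[1 + ((1591-1) mod 8)] = t[7] = 13.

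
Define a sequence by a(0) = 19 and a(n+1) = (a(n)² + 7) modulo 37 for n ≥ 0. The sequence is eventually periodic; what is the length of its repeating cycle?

6

Listing terms: a(0) = 19,  a(1) = 35,  a(2) = 11,  a(3) = 17,  a(4) = 0,  a(5) = 7,  a(6) = 19.
Since a(6) = a(0) = 19, the sequence is periodic with period 6.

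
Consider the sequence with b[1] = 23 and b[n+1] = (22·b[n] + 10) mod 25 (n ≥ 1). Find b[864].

24

Computing terms: b[1] = 23, b[2] = 16, b[3] = 12, b[4] = 24, b[5] = 13, b[6] = 21, b[7] = 22, b[8] = 19, b[9] = 3, b[10] = 1, b[11] = 7, b[12] = 14, b[13] = 18, b[14] = 6, b[15] = 17, b[16] = 9, b[17] = 8, b[18] = 11, b[19] = 2, b[20] = 4, b[21] = 23.
The sequence repeats with period 20.
(864 - 1) mod 20 = 3, so b[864] = b[4] = 24.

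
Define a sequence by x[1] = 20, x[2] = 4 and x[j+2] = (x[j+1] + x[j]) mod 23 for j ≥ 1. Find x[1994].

19

We have x[1] = 20,  x[2] = 4,  x[3] = 1,  x[4] = 5,  x[5] = 6,  x[6] = 11,  x[7] = 17,  x[8] = 5,  x[9] = 22,  x[10] = 4,  x[11] = 3,  x[12] = 7,  x[13] = 10,  x[14] = 17,  x[15] = 4,  x[16] = 21,  x[17] = 2,  x[18] = 0,  x[19] = 2,  x[20] = 2,  x[21] = 4,  x[22] = 6,  x[23] = 10,  x[24] = 16,  x[25] = 3,  x[26] = 19,  x[27] = 22,  x[28] = 18,  x[29] = 17,  x[30] = 12,  x[31] = 6,  x[32] = 18,  x[33] = 1,  x[34] = 19,  x[35] = 20,  x[36] = 16,  x[37] = 13,  x[38] = 6,  x[39] = 19,  x[40] = 2,  x[41] = 21,  x[42] = 0,  x[43] = 21,  x[44] = 21,  x[45] = 19,  x[46] = 17,  x[47] = 13,  x[48] = 7,  x[49] = 20,  x[50] = 4.
Since (x[49], x[50]) = (x[1], x[2]) = (20, 4) (two consecutive terms determine the rest), the sequence is periodic with period 48.
(1994 - 1) mod 48 = 25, so x[1994] = x[26] = 19.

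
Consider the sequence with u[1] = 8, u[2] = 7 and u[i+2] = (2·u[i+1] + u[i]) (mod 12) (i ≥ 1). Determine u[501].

4

u[1] = 8,  u[2] = 7,  u[3] = 10,  u[4] = 3,  u[5] = 4,  u[6] = 11,  u[7] = 2,  u[8] = 3,  u[9] = 8,  u[10] = 7.
Since (u[9], u[10]) = (u[1], u[2]) = (8, 7) (two consecutive terms determine the rest), the sequence is periodic with period 8.
So u[501] = u[1 + ((501-1) mod 8)] = u[5] = 4.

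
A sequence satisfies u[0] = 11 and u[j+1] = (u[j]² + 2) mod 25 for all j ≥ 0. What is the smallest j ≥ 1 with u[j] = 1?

6

We have u[0] = 11, u[1] = 23, u[2] = 6, u[3] = 13, u[4] = 21, u[5] = 18, u[6] = 1, u[7] = 3, u[8] = 11.
The sequence repeats with period 8.
The value 1 first appears (with j ≥ 1) at u[6].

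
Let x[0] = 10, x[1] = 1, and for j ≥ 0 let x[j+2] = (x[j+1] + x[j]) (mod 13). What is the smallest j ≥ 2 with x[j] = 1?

17

We have x[0] = 10; x[1] = 1; x[2] = 11; x[3] = 12; x[4] = 10; x[5] = 9; x[6] = 6; x[7] = 2; x[8] = 8; x[9] = 10; x[10] = 5; x[11] = 2; x[12] = 7; x[13] = 9; x[14] = 3; x[15] = 12; x[16] = 2; x[17] = 1; x[18] = 3; x[19] = 4; x[20] = 7; x[21] = 11; x[22] = 5; x[23] = 3; x[24] = 8; x[25] = 11; x[26] = 6; x[27] = 4; x[28] = 10; x[29] = 1.
The sequence repeats with period 28.
The value 1 first appears (with j ≥ 2) at x[17].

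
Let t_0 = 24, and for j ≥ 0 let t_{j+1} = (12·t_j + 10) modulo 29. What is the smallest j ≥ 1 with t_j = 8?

We have t_0 = 24, t_1 = 8, t_2 = 19, t_3 = 6, t_4 = 24.
The sequence repeats with period 4.
The value 8 first appears (with j ≥ 1) at t_1.

1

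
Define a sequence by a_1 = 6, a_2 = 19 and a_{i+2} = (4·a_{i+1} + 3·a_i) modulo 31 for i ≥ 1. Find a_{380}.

1

We have a_1 = 6; a_2 = 19; a_3 = 1; a_4 = 30; a_5 = 30; a_6 = 24; a_7 = 0; a_8 = 10; a_9 = 9; a_{10} = 4; a_{11} = 12; a_{12} = 29; a_{13} = 28; a_{14} = 13; a_{15} = 12; a_{16} = 25; a_{17} = 12; a_{18} = 30; a_{19} = 1; a_{20} = 1; a_{21} = 7; a_{22} = 0; a_{23} = 21; a_{24} = 22; a_{25} = 27; a_{26} = 19; a_{27} = 2; a_{28} = 3; a_{29} = 18; a_{30} = 19; a_{31} = 6; a_{32} = 19.
The sequence repeats with period 30.
(380 - 1) mod 30 = 19, so a_{380} = a_{20} = 1.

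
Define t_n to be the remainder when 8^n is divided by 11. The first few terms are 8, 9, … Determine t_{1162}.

We have t_1 = 8; t_2 = 9; t_3 = 6; t_4 = 4; t_5 = 10; t_6 = 3; t_7 = 2; t_8 = 5; t_9 = 7; t_{10} = 1; t_{11} = 8.
Since t_{11} = t_1 = 8, the sequence is periodic with period 10.
(1162 - 1) mod 10 = 1, so t_{1162} = t_2 = 9.

9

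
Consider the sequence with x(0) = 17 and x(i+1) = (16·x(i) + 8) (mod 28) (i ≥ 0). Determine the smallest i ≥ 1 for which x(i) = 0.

1

Listing terms: x(0) = 17,  x(1) = 0,  x(2) = 8,  x(3) = 24,  x(4) = 0.
Since x(4) = x(1) = 0, the sequence is eventually periodic: after a pre-period of length 1 it cycles with period 3.
The value 0 first appears (with i ≥ 1) at x(1).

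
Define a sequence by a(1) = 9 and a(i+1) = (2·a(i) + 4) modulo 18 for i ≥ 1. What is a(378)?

Computing terms: a(1) = 9; a(2) = 4; a(3) = 12; a(4) = 10; a(5) = 6; a(6) = 16; a(7) = 0; a(8) = 4.
Since a(8) = a(2) = 4, the sequence is eventually periodic: after a pre-period of length 1 it cycles with period 6.
For i ≥ 2, a(i) depends only on (i - 2) mod 6. (378 - 2) mod 6 = 4, so a(378) = a(6) = 16.

16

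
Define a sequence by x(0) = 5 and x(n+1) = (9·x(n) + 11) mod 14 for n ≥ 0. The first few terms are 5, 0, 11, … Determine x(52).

Computing terms: x(0) = 5,  x(1) = 0,  x(2) = 11,  x(3) = 12,  x(4) = 7,  x(5) = 4,  x(6) = 5.
The sequence repeats with period 6.
So x(52) = x(0 + ((52-0) mod 6)) = x(4) = 7.

7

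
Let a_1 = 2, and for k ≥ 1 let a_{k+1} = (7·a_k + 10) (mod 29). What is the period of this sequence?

We have a_1 = 2, a_2 = 24, a_3 = 4, a_4 = 9, a_5 = 15, a_6 = 28, a_7 = 3, a_8 = 2.
Since a_8 = a_1 = 2, the sequence is periodic with period 7.

7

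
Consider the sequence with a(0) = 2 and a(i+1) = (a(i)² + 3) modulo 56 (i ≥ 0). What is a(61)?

35

a(0) = 2,  a(1) = 7,  a(2) = 52,  a(3) = 19,  a(4) = 28,  a(5) = 3,  a(6) = 12,  a(7) = 35,  a(8) = 52.
Since a(8) = a(2) = 52, the sequence is eventually periodic: after a pre-period of length 2 it cycles with period 6.
For i ≥ 2, a(i) depends only on (i - 2) mod 6. (61 - 2) mod 6 = 5, so a(61) = a(7) = 35.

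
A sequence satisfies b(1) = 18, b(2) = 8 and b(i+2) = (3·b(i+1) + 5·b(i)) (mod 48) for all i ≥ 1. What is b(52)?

46

We have b(1) = 18, b(2) = 8, b(3) = 18, b(4) = 46, b(5) = 36, b(6) = 2, b(7) = 42, b(8) = 40, b(9) = 42, b(10) = 38, b(11) = 36, b(12) = 10, b(13) = 18, b(14) = 8.
The sequence repeats with period 12.
(52 - 1) mod 12 = 3, so b(52) = b(4) = 46.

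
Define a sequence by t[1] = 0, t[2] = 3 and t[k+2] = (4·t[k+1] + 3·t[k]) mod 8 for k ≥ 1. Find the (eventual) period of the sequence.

4

t[1] = 0, t[2] = 3, t[3] = 4, t[4] = 1, t[5] = 0, t[6] = 3.
Since (t[5], t[6]) = (t[1], t[2]) = (0, 3) (two consecutive terms determine the rest), the sequence is periodic with period 4.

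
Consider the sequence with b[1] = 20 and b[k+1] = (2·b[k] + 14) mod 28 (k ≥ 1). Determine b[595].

6

Computing terms: b[1] = 20, b[2] = 26, b[3] = 10, b[4] = 6, b[5] = 26.
Since b[5] = b[2] = 26, the sequence is eventually periodic: after a pre-period of length 1 it cycles with period 3.
For k ≥ 2, b[k] depends only on (k - 2) mod 3. (595 - 2) mod 3 = 2, so b[595] = b[4] = 6.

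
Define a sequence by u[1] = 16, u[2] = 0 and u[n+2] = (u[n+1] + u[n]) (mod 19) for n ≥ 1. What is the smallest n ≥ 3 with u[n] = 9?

16

We have u[1] = 16; u[2] = 0; u[3] = 16; u[4] = 16; u[5] = 13; u[6] = 10; u[7] = 4; u[8] = 14; u[9] = 18; u[10] = 13; u[11] = 12; u[12] = 6; u[13] = 18; u[14] = 5; u[15] = 4; u[16] = 9; u[17] = 13; u[18] = 3; u[19] = 16; u[20] = 0.
The sequence repeats with period 18.
The value 9 first appears (with n ≥ 3) at u[16].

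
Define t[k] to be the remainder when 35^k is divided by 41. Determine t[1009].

t[1] = 35; t[2] = 36; t[3] = 30; t[4] = 25; t[5] = 14; t[6] = 39; t[7] = 12; t[8] = 10; t[9] = 22; t[10] = 32; t[11] = 13; t[12] = 4; t[13] = 17; t[14] = 21; t[15] = 38; t[16] = 18; t[17] = 15; t[18] = 33; t[19] = 7; t[20] = 40; t[21] = 6; t[22] = 5; t[23] = 11; t[24] = 16; t[25] = 27; t[26] = 2; t[27] = 29; t[28] = 31; t[29] = 19; t[30] = 9; t[31] = 28; t[32] = 37; t[33] = 24; t[34] = 20; t[35] = 3; t[36] = 23; t[37] = 26; t[38] = 8; t[39] = 34; t[40] = 1; t[41] = 35.
The sequence repeats with period 40.
(1009 - 1) mod 40 = 8, so t[1009] = t[9] = 22.

22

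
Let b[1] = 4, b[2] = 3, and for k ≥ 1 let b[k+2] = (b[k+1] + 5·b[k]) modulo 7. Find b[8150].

3

b[1] = 4; b[2] = 3; b[3] = 2; b[4] = 3; b[5] = 6; b[6] = 0; b[7] = 2; b[8] = 2; b[9] = 5; b[10] = 1; b[11] = 5; b[12] = 3; b[13] = 0; b[14] = 1; b[15] = 1; b[16] = 6; b[17] = 4; b[18] = 6; b[19] = 5; b[20] = 0; b[21] = 4; b[22] = 4; b[23] = 3.
Since (b[22], b[23]) = (b[1], b[2]) = (4, 3) (two consecutive terms determine the rest), the sequence is periodic with period 21.
(8150 - 1) mod 21 = 1, so b[8150] = b[2] = 3.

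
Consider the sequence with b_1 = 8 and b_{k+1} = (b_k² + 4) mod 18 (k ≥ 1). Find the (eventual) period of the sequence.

b_1 = 8,  b_2 = 14,  b_3 = 2,  b_4 = 8.
The sequence repeats with period 3.

3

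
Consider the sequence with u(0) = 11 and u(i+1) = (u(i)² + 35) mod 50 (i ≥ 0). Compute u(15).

26

Listing terms: u(0) = 11,  u(1) = 6,  u(2) = 21,  u(3) = 26,  u(4) = 11.
Since u(4) = u(0) = 11, the sequence is periodic with period 4.
(15 - 0) mod 4 = 3, so u(15) = u(3) = 26.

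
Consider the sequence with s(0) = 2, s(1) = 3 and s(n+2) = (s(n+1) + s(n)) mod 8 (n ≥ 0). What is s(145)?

3

Listing terms: s(0) = 2, s(1) = 3, s(2) = 5, s(3) = 0, s(4) = 5, s(5) = 5, s(6) = 2, s(7) = 7, s(8) = 1, s(9) = 0, s(10) = 1, s(11) = 1, s(12) = 2, s(13) = 3.
The sequence repeats with period 12.
So s(145) = s(0 + ((145-0) mod 12)) = s(1) = 3.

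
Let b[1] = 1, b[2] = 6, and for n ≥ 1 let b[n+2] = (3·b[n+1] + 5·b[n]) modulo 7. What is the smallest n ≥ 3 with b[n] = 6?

b[1] = 1, b[2] = 6, b[3] = 2, b[4] = 1, b[5] = 6.
The sequence repeats with period 3.
The value 6 next appears (with n ≥ 3) at b[5].

5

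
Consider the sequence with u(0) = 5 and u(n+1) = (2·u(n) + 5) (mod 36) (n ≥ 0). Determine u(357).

3

Listing terms: u(0) = 5; u(1) = 15; u(2) = 35; u(3) = 3; u(4) = 11; u(5) = 27; u(6) = 23; u(7) = 15.
Since u(7) = u(1) = 15, the sequence is eventually periodic: after a pre-period of length 1 it cycles with period 6.
For n ≥ 1, u(n) depends only on (n - 1) mod 6. (357 - 1) mod 6 = 2, so u(357) = u(3) = 3.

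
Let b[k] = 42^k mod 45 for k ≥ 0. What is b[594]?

9

Computing terms: b[0] = 1, b[1] = 42, b[2] = 9, b[3] = 18, b[4] = 36, b[5] = 27, b[6] = 9.
Since b[6] = b[2] = 9, the sequence is eventually periodic: after a pre-period of length 2 it cycles with period 4.
For k ≥ 2, b[k] depends only on (k - 2) mod 4. (594 - 2) mod 4 = 0, so b[594] = b[2] = 9.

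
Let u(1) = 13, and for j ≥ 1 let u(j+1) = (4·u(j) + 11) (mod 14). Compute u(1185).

u(1) = 13; u(2) = 7; u(3) = 11; u(4) = 13.
The sequence repeats with period 3.
So u(1185) = u(1 + ((1185-1) mod 3)) = u(3) = 11.

11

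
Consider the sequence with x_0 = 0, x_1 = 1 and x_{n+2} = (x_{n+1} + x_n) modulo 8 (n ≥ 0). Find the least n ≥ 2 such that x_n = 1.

2

x_0 = 0; x_1 = 1; x_2 = 1; x_3 = 2; x_4 = 3; x_5 = 5; x_6 = 0; x_7 = 5; x_8 = 5; x_9 = 2; x_{10} = 7; x_{11} = 1; x_{12} = 0; x_{13} = 1.
Since (x_{12}, x_{13}) = (x_0, x_1) = (0, 1) (two consecutive terms determine the rest), the sequence is periodic with period 12.
The value 1 first appears (with n ≥ 2) at x_2.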